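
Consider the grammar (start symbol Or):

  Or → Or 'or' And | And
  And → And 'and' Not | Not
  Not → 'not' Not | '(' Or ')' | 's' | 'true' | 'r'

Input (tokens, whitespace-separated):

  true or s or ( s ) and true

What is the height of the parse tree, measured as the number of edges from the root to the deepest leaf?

7

[Or [Or [Or [And [Not true]]] or [And [Not s]]] or [And [And [Not ( [Or [And [Not s]]] )]] and [Not true]]]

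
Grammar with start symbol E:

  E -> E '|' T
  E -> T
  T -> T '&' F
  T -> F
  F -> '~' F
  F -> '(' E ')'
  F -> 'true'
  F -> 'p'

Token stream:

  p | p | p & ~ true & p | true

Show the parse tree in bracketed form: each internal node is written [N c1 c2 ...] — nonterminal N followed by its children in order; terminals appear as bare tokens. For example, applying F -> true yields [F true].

E
E | T
E | T | T
E | T | T | T
T | T | T | T
F | T | T | T
p | T | T | T
p | F | T | T
p | p | T | T
p | p | T & F | T
p | p | T & F & F | T
p | p | F & F & F | T
p | p | p & F & F | T
p | p | p & ~ F & F | T
p | p | p & ~ true & F | T
p | p | p & ~ true & p | T
p | p | p & ~ true & p | F
p | p | p & ~ true & p | true

[E [E [E [E [T [F p]]] | [T [F p]]] | [T [T [T [F p]] & [F ~ [F true]]] & [F p]]] | [T [F true]]]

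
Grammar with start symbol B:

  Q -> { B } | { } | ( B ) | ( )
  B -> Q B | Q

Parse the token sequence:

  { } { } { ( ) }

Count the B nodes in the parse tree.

4

[B [Q { }] [B [Q { }] [B [Q { [B [Q ( )]] }]]]]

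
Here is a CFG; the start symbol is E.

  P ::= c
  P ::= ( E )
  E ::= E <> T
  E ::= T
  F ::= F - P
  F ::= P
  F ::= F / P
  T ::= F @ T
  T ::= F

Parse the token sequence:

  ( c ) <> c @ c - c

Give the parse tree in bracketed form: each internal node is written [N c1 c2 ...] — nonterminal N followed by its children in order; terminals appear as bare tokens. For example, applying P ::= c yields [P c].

E
E <> T
T <> T
F <> T
P <> T
( E ) <> T
( T ) <> T
( F ) <> T
( P ) <> T
( c ) <> T
( c ) <> F @ T
( c ) <> P @ T
( c ) <> c @ T
( c ) <> c @ F
( c ) <> c @ F - P
( c ) <> c @ P - P
( c ) <> c @ c - P
( c ) <> c @ c - c

[E [E [T [F [P ( [E [T [F [P c]]]] )]]]] <> [T [F [P c]] @ [T [F [F [P c]] - [P c]]]]]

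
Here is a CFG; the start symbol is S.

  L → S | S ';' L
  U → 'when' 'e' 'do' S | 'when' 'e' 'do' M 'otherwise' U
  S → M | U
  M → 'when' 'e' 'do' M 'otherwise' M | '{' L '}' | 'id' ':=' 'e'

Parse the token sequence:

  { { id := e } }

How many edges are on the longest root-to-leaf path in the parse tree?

8

[S [M { [L [S [M { [L [S [M id := e]]] }]]] }]]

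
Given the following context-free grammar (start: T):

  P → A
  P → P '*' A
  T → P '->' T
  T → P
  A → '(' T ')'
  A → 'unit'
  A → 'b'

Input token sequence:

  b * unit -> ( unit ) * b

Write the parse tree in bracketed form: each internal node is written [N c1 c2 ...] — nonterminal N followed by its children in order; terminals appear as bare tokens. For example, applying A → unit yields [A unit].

T
P -> T
P * A -> T
A * A -> T
b * A -> T
b * unit -> T
b * unit -> P
b * unit -> P * A
b * unit -> A * A
b * unit -> ( T ) * A
b * unit -> ( P ) * A
b * unit -> ( A ) * A
b * unit -> ( unit ) * A
b * unit -> ( unit ) * b

[T [P [P [A b]] * [A unit]] -> [T [P [P [A ( [T [P [A unit]]] )]] * [A b]]]]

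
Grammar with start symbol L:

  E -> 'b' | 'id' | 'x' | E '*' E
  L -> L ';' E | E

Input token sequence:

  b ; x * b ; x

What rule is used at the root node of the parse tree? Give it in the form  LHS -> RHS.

[L [L [L [E b]] ; [E [E x] * [E b]]] ; [E x]]

L -> L ';' E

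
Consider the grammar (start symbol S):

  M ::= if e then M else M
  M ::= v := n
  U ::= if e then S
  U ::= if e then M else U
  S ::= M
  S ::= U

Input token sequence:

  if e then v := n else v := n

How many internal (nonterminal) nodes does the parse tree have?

4

[S [M if e then [M v := n] else [M v := n]]]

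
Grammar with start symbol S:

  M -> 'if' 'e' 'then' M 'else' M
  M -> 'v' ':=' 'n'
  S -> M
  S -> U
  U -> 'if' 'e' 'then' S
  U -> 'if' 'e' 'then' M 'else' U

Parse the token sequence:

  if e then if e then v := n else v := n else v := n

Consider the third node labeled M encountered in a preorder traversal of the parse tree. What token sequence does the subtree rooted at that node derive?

v := n

[S [M if e then [M if e then [M v := n] else [M v := n]] else [M v := n]]]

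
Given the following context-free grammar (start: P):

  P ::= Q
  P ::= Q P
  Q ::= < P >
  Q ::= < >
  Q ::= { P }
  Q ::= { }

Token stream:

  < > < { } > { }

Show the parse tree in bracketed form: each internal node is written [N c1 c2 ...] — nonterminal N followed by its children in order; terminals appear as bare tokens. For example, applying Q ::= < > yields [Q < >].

[P [Q < >] [P [Q < [P [Q { }]] >] [P [Q { }]]]]

P
Q P
< > P
< > Q P
< > < P > P
< > < Q > P
< > < { } > P
< > < { } > Q
< > < { } > { }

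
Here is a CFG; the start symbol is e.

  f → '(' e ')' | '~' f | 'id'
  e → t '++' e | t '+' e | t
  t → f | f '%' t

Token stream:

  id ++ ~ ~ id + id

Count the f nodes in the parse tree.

[e [t [f id]] ++ [e [t [f ~ [f ~ [f id]]]] + [e [t [f id]]]]]

5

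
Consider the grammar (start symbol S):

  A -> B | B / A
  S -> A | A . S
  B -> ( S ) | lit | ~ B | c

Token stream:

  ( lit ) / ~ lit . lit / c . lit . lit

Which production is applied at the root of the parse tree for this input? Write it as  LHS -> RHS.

S -> A . S

[S [A [B ( [S [A [B lit]]] )] / [A [B ~ [B lit]]]] . [S [A [B lit] / [A [B c]]] . [S [A [B lit]] . [S [A [B lit]]]]]]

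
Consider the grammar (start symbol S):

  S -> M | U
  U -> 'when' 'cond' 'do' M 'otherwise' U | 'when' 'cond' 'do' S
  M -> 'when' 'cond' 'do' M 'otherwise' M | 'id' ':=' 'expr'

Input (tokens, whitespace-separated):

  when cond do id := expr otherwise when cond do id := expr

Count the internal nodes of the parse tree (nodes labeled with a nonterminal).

[S [U when cond do [M id := expr] otherwise [U when cond do [S [M id := expr]]]]]

6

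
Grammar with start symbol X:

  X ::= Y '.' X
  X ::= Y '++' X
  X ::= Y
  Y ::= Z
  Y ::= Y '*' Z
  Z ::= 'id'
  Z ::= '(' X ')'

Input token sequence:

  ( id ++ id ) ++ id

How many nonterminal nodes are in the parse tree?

[X [Y [Z ( [X [Y [Z id]] ++ [X [Y [Z id]]]] )]] ++ [X [Y [Z id]]]]

12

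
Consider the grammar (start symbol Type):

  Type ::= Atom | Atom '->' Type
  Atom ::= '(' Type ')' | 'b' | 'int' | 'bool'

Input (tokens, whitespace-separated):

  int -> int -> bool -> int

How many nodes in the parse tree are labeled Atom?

4

[Type [Atom int] -> [Type [Atom int] -> [Type [Atom bool] -> [Type [Atom int]]]]]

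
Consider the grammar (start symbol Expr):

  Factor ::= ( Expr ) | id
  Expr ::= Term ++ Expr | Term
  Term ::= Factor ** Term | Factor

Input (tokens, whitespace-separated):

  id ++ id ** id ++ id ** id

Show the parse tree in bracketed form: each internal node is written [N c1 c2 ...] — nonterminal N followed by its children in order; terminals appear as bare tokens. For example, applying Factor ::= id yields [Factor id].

Expr
Term ++ Expr
Factor ++ Expr
id ++ Expr
id ++ Term ++ Expr
id ++ Factor ** Term ++ Expr
id ++ id ** Term ++ Expr
id ++ id ** Factor ++ Expr
id ++ id ** id ++ Expr
id ++ id ** id ++ Term
id ++ id ** id ++ Factor ** Term
id ++ id ** id ++ id ** Term
id ++ id ** id ++ id ** Factor
id ++ id ** id ++ id ** id

[Expr [Term [Factor id]] ++ [Expr [Term [Factor id] ** [Term [Factor id]]] ++ [Expr [Term [Factor id] ** [Term [Factor id]]]]]]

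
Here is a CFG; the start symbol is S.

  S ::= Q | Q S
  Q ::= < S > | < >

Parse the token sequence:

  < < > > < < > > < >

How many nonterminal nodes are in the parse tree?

10

[S [Q < [S [Q < >]] >] [S [Q < [S [Q < >]] >] [S [Q < >]]]]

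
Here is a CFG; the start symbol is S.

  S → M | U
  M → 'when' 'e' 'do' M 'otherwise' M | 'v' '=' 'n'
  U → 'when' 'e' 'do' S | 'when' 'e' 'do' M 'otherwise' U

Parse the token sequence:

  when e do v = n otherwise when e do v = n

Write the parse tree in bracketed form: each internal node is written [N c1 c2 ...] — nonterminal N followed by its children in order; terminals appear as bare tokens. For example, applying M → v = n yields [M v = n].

S
U
when e do M otherwise U
when e do v = n otherwise U
when e do v = n otherwise when e do S
when e do v = n otherwise when e do M
when e do v = n otherwise when e do v = n

[S [U when e do [M v = n] otherwise [U when e do [S [M v = n]]]]]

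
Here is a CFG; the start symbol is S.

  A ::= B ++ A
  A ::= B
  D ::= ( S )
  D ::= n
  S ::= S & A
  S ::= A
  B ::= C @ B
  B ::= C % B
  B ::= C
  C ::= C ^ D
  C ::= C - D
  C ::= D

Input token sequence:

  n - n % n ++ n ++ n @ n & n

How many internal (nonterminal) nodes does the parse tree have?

26

[S [S [A [B [C [C [D n]] - [D n]] % [B [C [D n]]]] ++ [A [B [C [D n]]] ++ [A [B [C [D n]] @ [B [C [D n]]]]]]]] & [A [B [C [D n]]]]]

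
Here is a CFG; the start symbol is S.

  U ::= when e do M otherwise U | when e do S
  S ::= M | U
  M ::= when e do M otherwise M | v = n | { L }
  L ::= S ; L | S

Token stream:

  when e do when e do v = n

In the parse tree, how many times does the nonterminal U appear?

2

[S [U when e do [S [U when e do [S [M v = n]]]]]]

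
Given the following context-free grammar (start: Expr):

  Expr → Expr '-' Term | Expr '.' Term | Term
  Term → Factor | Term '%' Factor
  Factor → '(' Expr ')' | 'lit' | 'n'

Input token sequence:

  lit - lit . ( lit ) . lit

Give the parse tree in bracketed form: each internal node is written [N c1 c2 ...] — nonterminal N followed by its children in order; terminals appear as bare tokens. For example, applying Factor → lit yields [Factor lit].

[Expr [Expr [Expr [Expr [Term [Factor lit]]] - [Term [Factor lit]]] . [Term [Factor ( [Expr [Term [Factor lit]]] )]]] . [Term [Factor lit]]]

Expr
Expr . Term
Expr . Term . Term
Expr - Term . Term . Term
Term - Term . Term . Term
Factor - Term . Term . Term
lit - Term . Term . Term
lit - Factor . Term . Term
lit - lit . Term . Term
lit - lit . Factor . Term
lit - lit . ( Expr ) . Term
lit - lit . ( Term ) . Term
lit - lit . ( Factor ) . Term
lit - lit . ( lit ) . Term
lit - lit . ( lit ) . Factor
lit - lit . ( lit ) . lit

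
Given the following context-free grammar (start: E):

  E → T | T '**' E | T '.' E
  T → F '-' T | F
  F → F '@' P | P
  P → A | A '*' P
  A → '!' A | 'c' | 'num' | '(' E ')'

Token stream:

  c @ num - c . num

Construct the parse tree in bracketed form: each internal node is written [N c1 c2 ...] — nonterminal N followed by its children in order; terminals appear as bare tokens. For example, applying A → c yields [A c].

E
T . E
F - T . E
F @ P - T . E
P @ P - T . E
A @ P - T . E
c @ P - T . E
c @ A - T . E
c @ num - T . E
c @ num - F . E
c @ num - P . E
c @ num - A . E
c @ num - c . E
c @ num - c . T
c @ num - c . F
c @ num - c . P
c @ num - c . A
c @ num - c . num

[E [T [F [F [P [A c]]] @ [P [A num]]] - [T [F [P [A c]]]]] . [E [T [F [P [A num]]]]]]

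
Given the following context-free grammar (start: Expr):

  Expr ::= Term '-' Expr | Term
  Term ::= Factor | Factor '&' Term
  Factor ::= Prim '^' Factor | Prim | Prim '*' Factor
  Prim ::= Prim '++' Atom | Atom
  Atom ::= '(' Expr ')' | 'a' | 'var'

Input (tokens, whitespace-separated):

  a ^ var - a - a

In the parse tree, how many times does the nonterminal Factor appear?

[Expr [Term [Factor [Prim [Atom a]] ^ [Factor [Prim [Atom var]]]]] - [Expr [Term [Factor [Prim [Atom a]]]] - [Expr [Term [Factor [Prim [Atom a]]]]]]]

4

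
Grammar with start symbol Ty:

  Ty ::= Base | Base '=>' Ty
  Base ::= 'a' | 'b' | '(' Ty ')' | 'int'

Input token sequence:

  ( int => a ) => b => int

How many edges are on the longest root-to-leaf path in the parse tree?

[Ty [Base ( [Ty [Base int] => [Ty [Base a]]] )] => [Ty [Base b] => [Ty [Base int]]]]

5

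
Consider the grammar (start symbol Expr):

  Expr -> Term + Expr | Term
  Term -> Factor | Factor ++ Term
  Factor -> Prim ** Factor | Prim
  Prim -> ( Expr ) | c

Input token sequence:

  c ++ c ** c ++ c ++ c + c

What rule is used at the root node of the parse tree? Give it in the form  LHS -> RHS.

Expr -> Term + Expr

[Expr [Term [Factor [Prim c]] ++ [Term [Factor [Prim c] ** [Factor [Prim c]]] ++ [Term [Factor [Prim c]] ++ [Term [Factor [Prim c]]]]]] + [Expr [Term [Factor [Prim c]]]]]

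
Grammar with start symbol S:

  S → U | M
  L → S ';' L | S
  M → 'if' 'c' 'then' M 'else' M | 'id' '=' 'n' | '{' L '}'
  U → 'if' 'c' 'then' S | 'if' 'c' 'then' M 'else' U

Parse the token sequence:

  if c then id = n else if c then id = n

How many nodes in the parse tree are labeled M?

[S [U if c then [M id = n] else [U if c then [S [M id = n]]]]]

2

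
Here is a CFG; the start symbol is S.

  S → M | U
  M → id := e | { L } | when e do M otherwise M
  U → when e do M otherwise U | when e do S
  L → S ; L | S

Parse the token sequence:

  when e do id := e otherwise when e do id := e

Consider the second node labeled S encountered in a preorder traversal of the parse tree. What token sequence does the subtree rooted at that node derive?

[S [U when e do [M id := e] otherwise [U when e do [S [M id := e]]]]]

id := e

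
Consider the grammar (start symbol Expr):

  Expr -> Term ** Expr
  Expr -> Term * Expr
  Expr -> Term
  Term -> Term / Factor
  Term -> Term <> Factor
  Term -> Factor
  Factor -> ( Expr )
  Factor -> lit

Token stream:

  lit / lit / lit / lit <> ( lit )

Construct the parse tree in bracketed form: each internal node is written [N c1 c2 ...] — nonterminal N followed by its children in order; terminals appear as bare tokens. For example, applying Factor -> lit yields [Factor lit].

[Expr [Term [Term [Term [Term [Term [Factor lit]] / [Factor lit]] / [Factor lit]] / [Factor lit]] <> [Factor ( [Expr [Term [Factor lit]]] )]]]

Expr
Term
Term <> Factor
Term / Factor <> Factor
Term / Factor / Factor <> Factor
Term / Factor / Factor / Factor <> Factor
Factor / Factor / Factor / Factor <> Factor
lit / Factor / Factor / Factor <> Factor
lit / lit / Factor / Factor <> Factor
lit / lit / lit / Factor <> Factor
lit / lit / lit / lit <> Factor
lit / lit / lit / lit <> ( Expr )
lit / lit / lit / lit <> ( Term )
lit / lit / lit / lit <> ( Factor )
lit / lit / lit / lit <> ( lit )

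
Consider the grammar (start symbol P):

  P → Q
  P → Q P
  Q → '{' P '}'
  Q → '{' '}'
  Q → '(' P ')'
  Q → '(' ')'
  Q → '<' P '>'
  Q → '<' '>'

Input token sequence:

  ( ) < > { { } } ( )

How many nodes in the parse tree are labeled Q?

[P [Q ( )] [P [Q < >] [P [Q { [P [Q { }]] }] [P [Q ( )]]]]]

5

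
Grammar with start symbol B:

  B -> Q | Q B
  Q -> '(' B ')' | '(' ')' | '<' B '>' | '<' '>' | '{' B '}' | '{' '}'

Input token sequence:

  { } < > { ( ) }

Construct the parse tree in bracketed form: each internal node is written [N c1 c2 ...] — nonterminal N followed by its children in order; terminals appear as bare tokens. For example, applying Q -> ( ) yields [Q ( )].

B
Q B
{ } B
{ } Q B
{ } < > B
{ } < > Q
{ } < > { B }
{ } < > { Q }
{ } < > { ( ) }

[B [Q { }] [B [Q < >] [B [Q { [B [Q ( )]] }]]]]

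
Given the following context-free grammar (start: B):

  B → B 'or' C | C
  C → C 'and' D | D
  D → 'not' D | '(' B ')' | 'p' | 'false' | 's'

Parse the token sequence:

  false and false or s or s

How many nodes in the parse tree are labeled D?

4

[B [B [B [C [C [D false]] and [D false]]] or [C [D s]]] or [C [D s]]]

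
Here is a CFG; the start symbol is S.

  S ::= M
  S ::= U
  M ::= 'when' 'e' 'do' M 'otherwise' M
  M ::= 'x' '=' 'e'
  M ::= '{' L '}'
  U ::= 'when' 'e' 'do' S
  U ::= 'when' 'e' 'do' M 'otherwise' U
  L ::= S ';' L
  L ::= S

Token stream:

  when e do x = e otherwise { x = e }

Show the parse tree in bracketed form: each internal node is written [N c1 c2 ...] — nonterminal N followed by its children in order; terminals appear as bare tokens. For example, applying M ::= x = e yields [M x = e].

[S [M when e do [M x = e] otherwise [M { [L [S [M x = e]]] }]]]

S
M
when e do M otherwise M
when e do x = e otherwise M
when e do x = e otherwise { L }
when e do x = e otherwise { S }
when e do x = e otherwise { M }
when e do x = e otherwise { x = e }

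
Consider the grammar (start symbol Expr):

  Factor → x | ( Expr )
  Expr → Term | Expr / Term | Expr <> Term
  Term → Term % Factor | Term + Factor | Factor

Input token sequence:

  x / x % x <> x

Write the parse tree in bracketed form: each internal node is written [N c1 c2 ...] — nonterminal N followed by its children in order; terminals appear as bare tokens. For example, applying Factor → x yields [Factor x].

[Expr [Expr [Expr [Term [Factor x]]] / [Term [Term [Factor x]] % [Factor x]]] <> [Term [Factor x]]]

Expr
Expr <> Term
Expr / Term <> Term
Term / Term <> Term
Factor / Term <> Term
x / Term <> Term
x / Term % Factor <> Term
x / Factor % Factor <> Term
x / x % Factor <> Term
x / x % x <> Term
x / x % x <> Factor
x / x % x <> x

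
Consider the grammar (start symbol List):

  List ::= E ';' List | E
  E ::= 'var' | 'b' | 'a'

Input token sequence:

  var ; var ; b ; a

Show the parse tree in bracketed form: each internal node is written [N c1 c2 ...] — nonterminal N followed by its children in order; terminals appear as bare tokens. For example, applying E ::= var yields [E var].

List
E ; List
var ; List
var ; E ; List
var ; var ; List
var ; var ; E ; List
var ; var ; b ; List
var ; var ; b ; E
var ; var ; b ; a

[List [E var] ; [List [E var] ; [List [E b] ; [List [E a]]]]]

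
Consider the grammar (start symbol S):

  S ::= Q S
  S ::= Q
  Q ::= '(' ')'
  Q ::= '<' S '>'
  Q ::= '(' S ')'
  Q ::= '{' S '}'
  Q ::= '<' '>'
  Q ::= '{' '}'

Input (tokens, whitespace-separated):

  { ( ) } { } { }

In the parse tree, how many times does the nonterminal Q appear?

[S [Q { [S [Q ( )]] }] [S [Q { }] [S [Q { }]]]]

4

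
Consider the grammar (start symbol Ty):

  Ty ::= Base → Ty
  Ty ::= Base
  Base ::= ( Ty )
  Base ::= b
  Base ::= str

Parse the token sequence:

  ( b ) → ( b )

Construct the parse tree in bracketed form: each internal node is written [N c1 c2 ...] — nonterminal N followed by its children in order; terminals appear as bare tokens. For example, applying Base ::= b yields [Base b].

Ty
Base → Ty
( Ty ) → Ty
( Base ) → Ty
( b ) → Ty
( b ) → Base
( b ) → ( Ty )
( b ) → ( Base )
( b ) → ( b )

[Ty [Base ( [Ty [Base b]] )] → [Ty [Base ( [Ty [Base b]] )]]]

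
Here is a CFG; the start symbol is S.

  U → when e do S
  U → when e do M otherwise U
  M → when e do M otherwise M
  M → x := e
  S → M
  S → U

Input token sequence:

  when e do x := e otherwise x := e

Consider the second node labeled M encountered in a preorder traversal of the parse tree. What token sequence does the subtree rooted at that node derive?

[S [M when e do [M x := e] otherwise [M x := e]]]

x := e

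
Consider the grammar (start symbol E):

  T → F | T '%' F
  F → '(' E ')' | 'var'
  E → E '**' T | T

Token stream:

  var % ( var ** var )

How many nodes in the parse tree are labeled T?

[E [T [T [F var]] % [F ( [E [E [T [F var]]] ** [T [F var]]] )]]]

4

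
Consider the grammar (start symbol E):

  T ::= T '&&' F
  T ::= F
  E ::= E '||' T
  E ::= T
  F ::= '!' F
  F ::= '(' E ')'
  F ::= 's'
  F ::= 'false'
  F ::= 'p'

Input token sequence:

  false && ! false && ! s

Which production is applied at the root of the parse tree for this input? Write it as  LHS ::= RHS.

E ::= T

[E [T [T [T [F false]] && [F ! [F false]]] && [F ! [F s]]]]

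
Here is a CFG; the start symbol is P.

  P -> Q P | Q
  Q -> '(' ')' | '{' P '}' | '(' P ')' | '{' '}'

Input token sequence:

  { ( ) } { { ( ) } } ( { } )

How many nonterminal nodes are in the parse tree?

14

[P [Q { [P [Q ( )]] }] [P [Q { [P [Q { [P [Q ( )]] }]] }] [P [Q ( [P [Q { }]] )]]]]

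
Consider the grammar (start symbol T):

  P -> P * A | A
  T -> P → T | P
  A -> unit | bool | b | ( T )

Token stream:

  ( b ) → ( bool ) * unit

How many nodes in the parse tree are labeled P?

[T [P [A ( [T [P [A b]]] )]] → [T [P [P [A ( [T [P [A bool]]] )]] * [A unit]]]]

5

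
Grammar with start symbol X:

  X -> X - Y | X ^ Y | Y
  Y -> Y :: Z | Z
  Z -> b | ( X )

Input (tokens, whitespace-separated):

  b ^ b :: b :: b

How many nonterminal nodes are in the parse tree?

10

[X [X [Y [Z b]]] ^ [Y [Y [Y [Z b]] :: [Z b]] :: [Z b]]]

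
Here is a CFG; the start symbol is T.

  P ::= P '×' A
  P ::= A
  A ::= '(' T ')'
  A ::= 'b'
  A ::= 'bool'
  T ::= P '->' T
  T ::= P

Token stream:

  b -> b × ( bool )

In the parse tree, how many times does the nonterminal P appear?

[T [P [A b]] -> [T [P [P [A b]] × [A ( [T [P [A bool]]] )]]]]

4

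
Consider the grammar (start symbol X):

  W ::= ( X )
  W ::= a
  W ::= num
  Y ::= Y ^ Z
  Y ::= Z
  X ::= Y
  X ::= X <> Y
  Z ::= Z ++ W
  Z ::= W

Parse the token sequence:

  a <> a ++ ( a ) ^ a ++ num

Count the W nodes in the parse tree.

[X [X [Y [Z [W a]]]] <> [Y [Y [Z [Z [W a]] ++ [W ( [X [Y [Z [W a]]]] )]]] ^ [Z [Z [W a]] ++ [W num]]]]

6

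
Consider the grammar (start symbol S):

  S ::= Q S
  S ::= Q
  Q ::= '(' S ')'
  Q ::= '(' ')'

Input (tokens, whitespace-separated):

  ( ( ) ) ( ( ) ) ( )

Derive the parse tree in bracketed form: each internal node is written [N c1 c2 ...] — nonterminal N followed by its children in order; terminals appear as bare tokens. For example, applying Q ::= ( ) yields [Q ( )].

[S [Q ( [S [Q ( )]] )] [S [Q ( [S [Q ( )]] )] [S [Q ( )]]]]

S
Q S
( S ) S
( Q ) S
( ( ) ) S
( ( ) ) Q S
( ( ) ) ( S ) S
( ( ) ) ( Q ) S
( ( ) ) ( ( ) ) S
( ( ) ) ( ( ) ) Q
( ( ) ) ( ( ) ) ( )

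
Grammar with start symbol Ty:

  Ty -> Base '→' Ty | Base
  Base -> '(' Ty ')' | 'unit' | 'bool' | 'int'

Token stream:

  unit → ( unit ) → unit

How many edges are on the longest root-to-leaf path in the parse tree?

[Ty [Base unit] → [Ty [Base ( [Ty [Base unit]] )] → [Ty [Base unit]]]]

5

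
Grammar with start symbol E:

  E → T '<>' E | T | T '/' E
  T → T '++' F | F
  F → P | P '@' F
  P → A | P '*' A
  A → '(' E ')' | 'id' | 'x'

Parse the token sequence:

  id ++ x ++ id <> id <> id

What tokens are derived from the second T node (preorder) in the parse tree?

[E [T [T [T [F [P [A id]]]] ++ [F [P [A x]]]] ++ [F [P [A id]]]] <> [E [T [F [P [A id]]]] <> [E [T [F [P [A id]]]]]]]

id ++ x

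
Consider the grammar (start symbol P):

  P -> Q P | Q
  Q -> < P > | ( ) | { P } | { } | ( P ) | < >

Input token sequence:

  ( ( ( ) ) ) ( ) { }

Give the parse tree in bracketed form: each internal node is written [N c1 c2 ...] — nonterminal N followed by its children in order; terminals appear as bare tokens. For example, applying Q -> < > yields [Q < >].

P
Q P
( P ) P
( Q ) P
( ( P ) ) P
( ( Q ) ) P
( ( ( ) ) ) P
( ( ( ) ) ) Q P
( ( ( ) ) ) ( ) P
( ( ( ) ) ) ( ) Q
( ( ( ) ) ) ( ) { }

[P [Q ( [P [Q ( [P [Q ( )]] )]] )] [P [Q ( )] [P [Q { }]]]]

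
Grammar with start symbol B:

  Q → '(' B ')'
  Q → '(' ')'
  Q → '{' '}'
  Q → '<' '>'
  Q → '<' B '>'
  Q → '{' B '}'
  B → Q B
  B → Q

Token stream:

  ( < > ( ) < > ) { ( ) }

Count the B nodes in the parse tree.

6

[B [Q ( [B [Q < >] [B [Q ( )] [B [Q < >]]]] )] [B [Q { [B [Q ( )]] }]]]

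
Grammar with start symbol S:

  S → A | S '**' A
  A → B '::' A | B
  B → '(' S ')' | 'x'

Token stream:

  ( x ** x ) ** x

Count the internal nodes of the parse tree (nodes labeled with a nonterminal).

12

[S [S [A [B ( [S [S [A [B x]]] ** [A [B x]]] )]]] ** [A [B x]]]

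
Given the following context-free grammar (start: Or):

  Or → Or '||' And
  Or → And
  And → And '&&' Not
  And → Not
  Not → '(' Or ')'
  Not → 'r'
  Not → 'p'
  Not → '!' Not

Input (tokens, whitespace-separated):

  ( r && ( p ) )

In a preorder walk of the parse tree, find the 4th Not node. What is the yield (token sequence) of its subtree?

[Or [And [Not ( [Or [And [And [Not r]] && [Not ( [Or [And [Not p]]] )]]] )]]]

p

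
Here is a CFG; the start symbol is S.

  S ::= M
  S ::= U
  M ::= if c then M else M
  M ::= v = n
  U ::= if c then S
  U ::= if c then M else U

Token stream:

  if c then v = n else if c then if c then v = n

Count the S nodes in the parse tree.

[S [U if c then [M v = n] else [U if c then [S [U if c then [S [M v = n]]]]]]]

3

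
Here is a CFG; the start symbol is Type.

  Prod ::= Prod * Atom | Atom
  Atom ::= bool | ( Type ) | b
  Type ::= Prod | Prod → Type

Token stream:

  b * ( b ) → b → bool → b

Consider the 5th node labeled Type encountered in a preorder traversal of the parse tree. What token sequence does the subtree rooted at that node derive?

[Type [Prod [Prod [Atom b]] * [Atom ( [Type [Prod [Atom b]]] )]] → [Type [Prod [Atom b]] → [Type [Prod [Atom bool]] → [Type [Prod [Atom b]]]]]]

b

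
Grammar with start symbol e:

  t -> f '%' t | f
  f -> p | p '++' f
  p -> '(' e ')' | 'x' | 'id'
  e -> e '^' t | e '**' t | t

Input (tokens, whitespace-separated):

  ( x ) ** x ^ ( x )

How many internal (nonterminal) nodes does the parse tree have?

20

[e [e [e [t [f [p ( [e [t [f [p x]]]] )]]]] ** [t [f [p x]]]] ^ [t [f [p ( [e [t [f [p x]]]] )]]]]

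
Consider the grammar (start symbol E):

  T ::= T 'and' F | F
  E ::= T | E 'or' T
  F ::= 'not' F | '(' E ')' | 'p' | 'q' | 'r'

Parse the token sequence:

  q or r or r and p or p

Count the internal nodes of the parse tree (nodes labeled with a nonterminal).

[E [E [E [E [T [F q]]] or [T [F r]]] or [T [T [F r]] and [F p]]] or [T [F p]]]

14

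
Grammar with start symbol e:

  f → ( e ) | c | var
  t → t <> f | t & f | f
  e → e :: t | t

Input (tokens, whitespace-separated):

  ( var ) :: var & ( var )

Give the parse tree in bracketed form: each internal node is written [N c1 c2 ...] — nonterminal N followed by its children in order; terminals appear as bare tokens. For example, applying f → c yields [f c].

[e [e [t [f ( [e [t [f var]]] )]]] :: [t [t [f var]] & [f ( [e [t [f var]]] )]]]

e
e :: t
t :: t
f :: t
( e ) :: t
( t ) :: t
( f ) :: t
( var ) :: t
( var ) :: t & f
( var ) :: f & f
( var ) :: var & f
( var ) :: var & ( e )
( var ) :: var & ( t )
( var ) :: var & ( f )
( var ) :: var & ( var )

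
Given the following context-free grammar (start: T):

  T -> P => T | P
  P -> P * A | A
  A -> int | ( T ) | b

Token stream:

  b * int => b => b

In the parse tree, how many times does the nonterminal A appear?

4

[T [P [P [A b]] * [A int]] => [T [P [A b]] => [T [P [A b]]]]]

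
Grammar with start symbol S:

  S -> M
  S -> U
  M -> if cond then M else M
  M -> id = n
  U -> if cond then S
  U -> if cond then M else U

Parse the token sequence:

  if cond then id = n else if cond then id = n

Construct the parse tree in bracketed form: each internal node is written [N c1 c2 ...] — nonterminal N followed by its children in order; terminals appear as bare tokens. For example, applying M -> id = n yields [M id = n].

[S [U if cond then [M id = n] else [U if cond then [S [M id = n]]]]]

S
U
if cond then M else U
if cond then id = n else U
if cond then id = n else if cond then S
if cond then id = n else if cond then M
if cond then id = n else if cond then id = n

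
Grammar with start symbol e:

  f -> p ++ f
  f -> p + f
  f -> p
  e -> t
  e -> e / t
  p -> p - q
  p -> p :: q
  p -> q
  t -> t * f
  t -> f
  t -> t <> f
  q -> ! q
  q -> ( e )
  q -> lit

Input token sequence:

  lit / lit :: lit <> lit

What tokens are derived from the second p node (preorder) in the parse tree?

[e [e [t [f [p [q lit]]]]] / [t [t [f [p [p [q lit]] :: [q lit]]]] <> [f [p [q lit]]]]]

lit :: lit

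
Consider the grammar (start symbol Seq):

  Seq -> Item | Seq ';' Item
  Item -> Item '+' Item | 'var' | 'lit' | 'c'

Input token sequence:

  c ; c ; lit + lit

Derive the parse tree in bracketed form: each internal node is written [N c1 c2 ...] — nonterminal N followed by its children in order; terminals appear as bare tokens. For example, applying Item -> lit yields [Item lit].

Seq
Seq ; Item
Seq ; Item ; Item
Item ; Item ; Item
c ; Item ; Item
c ; c ; Item
c ; c ; Item + Item
c ; c ; lit + Item
c ; c ; lit + lit

[Seq [Seq [Seq [Item c]] ; [Item c]] ; [Item [Item lit] + [Item lit]]]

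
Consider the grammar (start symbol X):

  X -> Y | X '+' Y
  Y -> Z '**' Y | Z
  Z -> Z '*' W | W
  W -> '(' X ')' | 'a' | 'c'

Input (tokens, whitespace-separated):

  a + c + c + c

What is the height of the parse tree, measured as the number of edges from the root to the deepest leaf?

[X [X [X [X [Y [Z [W a]]]] + [Y [Z [W c]]]] + [Y [Z [W c]]]] + [Y [Z [W c]]]]

7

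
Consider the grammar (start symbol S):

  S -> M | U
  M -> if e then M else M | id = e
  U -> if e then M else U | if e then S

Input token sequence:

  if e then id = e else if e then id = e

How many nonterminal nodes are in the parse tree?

[S [U if e then [M id = e] else [U if e then [S [M id = e]]]]]

6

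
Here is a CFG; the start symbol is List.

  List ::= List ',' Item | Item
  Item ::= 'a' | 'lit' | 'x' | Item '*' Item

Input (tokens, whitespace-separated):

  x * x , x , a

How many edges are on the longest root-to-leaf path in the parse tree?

[List [List [List [Item [Item x] * [Item x]]] , [Item x]] , [Item a]]

5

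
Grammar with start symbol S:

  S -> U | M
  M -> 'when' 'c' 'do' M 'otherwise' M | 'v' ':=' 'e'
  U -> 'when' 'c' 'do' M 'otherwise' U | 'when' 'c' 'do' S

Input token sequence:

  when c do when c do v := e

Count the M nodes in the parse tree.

1

[S [U when c do [S [U when c do [S [M v := e]]]]]]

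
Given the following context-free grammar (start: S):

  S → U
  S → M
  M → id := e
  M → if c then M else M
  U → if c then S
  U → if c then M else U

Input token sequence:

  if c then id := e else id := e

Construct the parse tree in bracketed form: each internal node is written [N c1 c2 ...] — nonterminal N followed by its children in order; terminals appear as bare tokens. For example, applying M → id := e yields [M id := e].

[S [M if c then [M id := e] else [M id := e]]]

S
M
if c then M else M
if c then id := e else M
if c then id := e else id := e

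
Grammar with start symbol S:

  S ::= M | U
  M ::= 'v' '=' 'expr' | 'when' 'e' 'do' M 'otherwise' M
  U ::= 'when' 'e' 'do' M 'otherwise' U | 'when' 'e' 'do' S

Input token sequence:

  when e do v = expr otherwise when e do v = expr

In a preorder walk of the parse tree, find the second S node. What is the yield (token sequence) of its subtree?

v = expr

[S [U when e do [M v = expr] otherwise [U when e do [S [M v = expr]]]]]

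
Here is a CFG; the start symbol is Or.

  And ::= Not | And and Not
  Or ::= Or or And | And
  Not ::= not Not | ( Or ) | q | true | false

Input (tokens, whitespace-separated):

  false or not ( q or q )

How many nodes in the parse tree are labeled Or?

[Or [Or [And [Not false]]] or [And [Not not [Not ( [Or [Or [And [Not q]]] or [And [Not q]]] )]]]]

4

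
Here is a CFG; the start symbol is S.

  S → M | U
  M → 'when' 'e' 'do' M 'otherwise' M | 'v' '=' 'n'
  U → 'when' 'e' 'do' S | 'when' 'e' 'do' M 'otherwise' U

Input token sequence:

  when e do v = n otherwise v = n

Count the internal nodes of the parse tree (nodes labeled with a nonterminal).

4

[S [M when e do [M v = n] otherwise [M v = n]]]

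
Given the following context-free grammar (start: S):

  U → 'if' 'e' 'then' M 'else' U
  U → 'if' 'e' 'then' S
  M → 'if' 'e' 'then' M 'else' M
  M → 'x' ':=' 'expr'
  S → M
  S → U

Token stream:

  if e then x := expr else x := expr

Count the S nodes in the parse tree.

[S [M if e then [M x := expr] else [M x := expr]]]

1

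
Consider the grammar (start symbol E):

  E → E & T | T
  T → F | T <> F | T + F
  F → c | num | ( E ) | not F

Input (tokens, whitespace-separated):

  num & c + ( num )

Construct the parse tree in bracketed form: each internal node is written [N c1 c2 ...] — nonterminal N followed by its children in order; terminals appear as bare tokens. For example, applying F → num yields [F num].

[E [E [T [F num]]] & [T [T [F c]] + [F ( [E [T [F num]]] )]]]

E
E & T
T & T
F & T
num & T
num & T + F
num & F + F
num & c + F
num & c + ( E )
num & c + ( T )
num & c + ( F )
num & c + ( num )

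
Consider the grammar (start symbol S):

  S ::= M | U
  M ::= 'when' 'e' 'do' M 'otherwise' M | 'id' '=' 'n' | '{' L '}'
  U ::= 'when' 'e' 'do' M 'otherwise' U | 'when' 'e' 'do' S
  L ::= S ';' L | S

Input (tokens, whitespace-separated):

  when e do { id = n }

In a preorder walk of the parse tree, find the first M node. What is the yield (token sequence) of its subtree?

{ id = n }

[S [U when e do [S [M { [L [S [M id = n]]] }]]]]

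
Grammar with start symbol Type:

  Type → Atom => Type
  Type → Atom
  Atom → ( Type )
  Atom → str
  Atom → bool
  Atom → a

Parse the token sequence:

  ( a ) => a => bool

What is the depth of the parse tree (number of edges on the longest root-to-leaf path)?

[Type [Atom ( [Type [Atom a]] )] => [Type [Atom a] => [Type [Atom bool]]]]

4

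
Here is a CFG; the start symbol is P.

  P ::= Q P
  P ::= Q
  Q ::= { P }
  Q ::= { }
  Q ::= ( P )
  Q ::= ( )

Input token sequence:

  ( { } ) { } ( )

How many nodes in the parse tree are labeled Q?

[P [Q ( [P [Q { }]] )] [P [Q { }] [P [Q ( )]]]]

4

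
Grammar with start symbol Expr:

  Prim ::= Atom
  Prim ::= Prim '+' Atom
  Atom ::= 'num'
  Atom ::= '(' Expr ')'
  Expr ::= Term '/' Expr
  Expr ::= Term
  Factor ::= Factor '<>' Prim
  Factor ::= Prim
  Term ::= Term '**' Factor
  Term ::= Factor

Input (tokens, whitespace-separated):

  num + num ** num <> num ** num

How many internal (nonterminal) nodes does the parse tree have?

[Expr [Term [Term [Term [Factor [Prim [Prim [Atom num]] + [Atom num]]]] ** [Factor [Factor [Prim [Atom num]]] <> [Prim [Atom num]]]] ** [Factor [Prim [Atom num]]]]]

18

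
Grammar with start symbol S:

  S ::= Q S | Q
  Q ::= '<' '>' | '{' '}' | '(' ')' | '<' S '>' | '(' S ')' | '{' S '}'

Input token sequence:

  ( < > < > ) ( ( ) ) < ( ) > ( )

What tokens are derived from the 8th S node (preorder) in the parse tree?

( )

[S [Q ( [S [Q < >] [S [Q < >]]] )] [S [Q ( [S [Q ( )]] )] [S [Q < [S [Q ( )]] >] [S [Q ( )]]]]]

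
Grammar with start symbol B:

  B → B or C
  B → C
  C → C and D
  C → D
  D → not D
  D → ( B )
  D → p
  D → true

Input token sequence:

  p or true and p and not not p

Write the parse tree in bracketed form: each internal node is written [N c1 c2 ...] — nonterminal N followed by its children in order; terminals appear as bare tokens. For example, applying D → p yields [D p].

[B [B [C [D p]]] or [C [C [C [D true]] and [D p]] and [D not [D not [D p]]]]]

B
B or C
C or C
D or C
p or C
p or C and D
p or C and D and D
p or D and D and D
p or true and D and D
p or true and p and D
p or true and p and not D
p or true and p and not not D
p or true and p and not not p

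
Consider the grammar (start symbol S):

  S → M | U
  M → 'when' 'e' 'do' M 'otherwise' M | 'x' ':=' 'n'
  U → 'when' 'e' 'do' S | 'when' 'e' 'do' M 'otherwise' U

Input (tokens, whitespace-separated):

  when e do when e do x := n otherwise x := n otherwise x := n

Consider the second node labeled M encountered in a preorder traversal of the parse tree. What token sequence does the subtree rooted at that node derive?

[S [M when e do [M when e do [M x := n] otherwise [M x := n]] otherwise [M x := n]]]

when e do x := n otherwise x := n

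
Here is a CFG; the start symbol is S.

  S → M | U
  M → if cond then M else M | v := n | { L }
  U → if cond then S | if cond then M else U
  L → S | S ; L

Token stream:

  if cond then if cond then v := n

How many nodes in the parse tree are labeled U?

[S [U if cond then [S [U if cond then [S [M v := n]]]]]]

2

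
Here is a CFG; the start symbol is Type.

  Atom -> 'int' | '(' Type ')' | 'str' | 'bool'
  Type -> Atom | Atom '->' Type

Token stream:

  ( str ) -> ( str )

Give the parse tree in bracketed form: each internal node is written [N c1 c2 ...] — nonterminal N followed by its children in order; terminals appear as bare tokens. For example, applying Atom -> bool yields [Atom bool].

Type
Atom -> Type
( Type ) -> Type
( Atom ) -> Type
( str ) -> Type
( str ) -> Atom
( str ) -> ( Type )
( str ) -> ( Atom )
( str ) -> ( str )

[Type [Atom ( [Type [Atom str]] )] -> [Type [Atom ( [Type [Atom str]] )]]]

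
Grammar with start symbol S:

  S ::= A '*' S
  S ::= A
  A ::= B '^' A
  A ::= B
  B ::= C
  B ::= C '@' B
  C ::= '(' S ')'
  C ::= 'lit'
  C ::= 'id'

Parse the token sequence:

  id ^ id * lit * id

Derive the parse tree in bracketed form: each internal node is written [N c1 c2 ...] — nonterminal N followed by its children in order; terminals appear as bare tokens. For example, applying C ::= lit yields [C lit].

[S [A [B [C id]] ^ [A [B [C id]]]] * [S [A [B [C lit]]] * [S [A [B [C id]]]]]]

S
A * S
B ^ A * S
C ^ A * S
id ^ A * S
id ^ B * S
id ^ C * S
id ^ id * S
id ^ id * A * S
id ^ id * B * S
id ^ id * C * S
id ^ id * lit * S
id ^ id * lit * A
id ^ id * lit * B
id ^ id * lit * C
id ^ id * lit * id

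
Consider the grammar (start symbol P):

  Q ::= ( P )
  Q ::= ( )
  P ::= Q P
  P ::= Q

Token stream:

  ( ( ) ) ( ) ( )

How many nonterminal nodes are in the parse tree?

[P [Q ( [P [Q ( )]] )] [P [Q ( )] [P [Q ( )]]]]

8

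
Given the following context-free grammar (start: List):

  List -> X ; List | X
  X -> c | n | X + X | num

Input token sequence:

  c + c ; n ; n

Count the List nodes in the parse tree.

[List [X [X c] + [X c]] ; [List [X n] ; [List [X n]]]]

3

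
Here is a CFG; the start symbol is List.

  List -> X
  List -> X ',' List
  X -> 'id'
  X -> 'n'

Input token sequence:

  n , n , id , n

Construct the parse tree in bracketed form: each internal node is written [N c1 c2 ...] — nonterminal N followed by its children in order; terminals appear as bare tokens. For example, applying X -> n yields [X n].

[List [X n] , [List [X n] , [List [X id] , [List [X n]]]]]

List
X , List
n , List
n , X , List
n , n , List
n , n , X , List
n , n , id , List
n , n , id , X
n , n , id , n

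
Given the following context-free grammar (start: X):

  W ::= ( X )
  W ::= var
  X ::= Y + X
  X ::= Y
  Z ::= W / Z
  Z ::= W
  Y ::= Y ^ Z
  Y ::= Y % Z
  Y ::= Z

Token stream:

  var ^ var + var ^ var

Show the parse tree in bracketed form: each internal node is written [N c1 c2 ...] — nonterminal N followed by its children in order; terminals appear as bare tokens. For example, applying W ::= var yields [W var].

X
Y + X
Y ^ Z + X
Z ^ Z + X
W ^ Z + X
var ^ Z + X
var ^ W + X
var ^ var + X
var ^ var + Y
var ^ var + Y ^ Z
var ^ var + Z ^ Z
var ^ var + W ^ Z
var ^ var + var ^ Z
var ^ var + var ^ W
var ^ var + var ^ var

[X [Y [Y [Z [W var]]] ^ [Z [W var]]] + [X [Y [Y [Z [W var]]] ^ [Z [W var]]]]]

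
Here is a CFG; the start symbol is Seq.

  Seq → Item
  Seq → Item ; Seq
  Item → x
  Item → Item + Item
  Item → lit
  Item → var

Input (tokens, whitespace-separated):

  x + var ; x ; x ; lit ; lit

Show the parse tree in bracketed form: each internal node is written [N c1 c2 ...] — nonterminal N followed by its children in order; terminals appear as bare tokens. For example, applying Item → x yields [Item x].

Seq
Item ; Seq
Item + Item ; Seq
x + Item ; Seq
x + var ; Seq
x + var ; Item ; Seq
x + var ; x ; Seq
x + var ; x ; Item ; Seq
x + var ; x ; x ; Seq
x + var ; x ; x ; Item ; Seq
x + var ; x ; x ; lit ; Seq
x + var ; x ; x ; lit ; Item
x + var ; x ; x ; lit ; lit

[Seq [Item [Item x] + [Item var]] ; [Seq [Item x] ; [Seq [Item x] ; [Seq [Item lit] ; [Seq [Item lit]]]]]]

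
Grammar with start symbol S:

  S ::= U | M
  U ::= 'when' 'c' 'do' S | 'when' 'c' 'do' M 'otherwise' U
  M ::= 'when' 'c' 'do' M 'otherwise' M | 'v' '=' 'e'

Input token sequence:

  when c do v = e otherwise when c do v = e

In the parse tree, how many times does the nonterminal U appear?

2

[S [U when c do [M v = e] otherwise [U when c do [S [M v = e]]]]]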